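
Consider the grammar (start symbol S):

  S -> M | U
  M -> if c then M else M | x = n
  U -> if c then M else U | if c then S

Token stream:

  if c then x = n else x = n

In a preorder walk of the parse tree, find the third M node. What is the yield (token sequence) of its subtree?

x = n

[S [M if c then [M x = n] else [M x = n]]]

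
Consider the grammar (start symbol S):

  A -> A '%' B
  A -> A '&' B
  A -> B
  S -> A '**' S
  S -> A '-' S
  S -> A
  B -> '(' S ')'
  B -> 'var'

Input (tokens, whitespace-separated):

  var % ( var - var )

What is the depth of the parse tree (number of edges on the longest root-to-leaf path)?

[S [A [A [B var]] % [B ( [S [A [B var]] - [S [A [B var]]]] )]]]

7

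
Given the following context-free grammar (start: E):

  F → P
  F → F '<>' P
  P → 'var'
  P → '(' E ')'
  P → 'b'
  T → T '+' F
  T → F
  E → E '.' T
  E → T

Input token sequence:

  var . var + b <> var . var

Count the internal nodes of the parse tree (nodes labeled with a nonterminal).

[E [E [E [T [F [P var]]]] . [T [T [F [P var]]] + [F [F [P b]] <> [P var]]]] . [T [F [P var]]]]

17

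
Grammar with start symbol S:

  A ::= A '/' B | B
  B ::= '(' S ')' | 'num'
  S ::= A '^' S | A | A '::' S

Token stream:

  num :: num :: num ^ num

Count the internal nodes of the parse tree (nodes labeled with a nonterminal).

12

[S [A [B num]] :: [S [A [B num]] :: [S [A [B num]] ^ [S [A [B num]]]]]]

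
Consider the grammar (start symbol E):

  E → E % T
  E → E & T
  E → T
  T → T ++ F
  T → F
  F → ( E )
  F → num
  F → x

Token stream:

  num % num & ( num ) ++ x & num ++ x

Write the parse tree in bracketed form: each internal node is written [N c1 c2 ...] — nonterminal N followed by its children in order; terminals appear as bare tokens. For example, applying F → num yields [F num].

[E [E [E [E [T [F num]]] % [T [F num]]] & [T [T [F ( [E [T [F num]]] )]] ++ [F x]]] & [T [T [F num]] ++ [F x]]]

E
E & T
E & T & T
E % T & T & T
T % T & T & T
F % T & T & T
num % T & T & T
num % F & T & T
num % num & T & T
num % num & T ++ F & T
num % num & F ++ F & T
num % num & ( E ) ++ F & T
num % num & ( T ) ++ F & T
num % num & ( F ) ++ F & T
num % num & ( num ) ++ F & T
num % num & ( num ) ++ x & T
num % num & ( num ) ++ x & T ++ F
num % num & ( num ) ++ x & F ++ F
num % num & ( num ) ++ x & num ++ F
num % num & ( num ) ++ x & num ++ x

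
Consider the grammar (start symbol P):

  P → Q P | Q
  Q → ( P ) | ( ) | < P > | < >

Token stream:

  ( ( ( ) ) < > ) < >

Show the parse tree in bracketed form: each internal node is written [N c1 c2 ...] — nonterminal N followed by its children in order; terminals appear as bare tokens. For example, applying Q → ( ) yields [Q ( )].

P
Q P
( P ) P
( Q P ) P
( ( P ) P ) P
( ( Q ) P ) P
( ( ( ) ) P ) P
( ( ( ) ) Q ) P
( ( ( ) ) < > ) P
( ( ( ) ) < > ) Q
( ( ( ) ) < > ) < >

[P [Q ( [P [Q ( [P [Q ( )]] )] [P [Q < >]]] )] [P [Q < >]]]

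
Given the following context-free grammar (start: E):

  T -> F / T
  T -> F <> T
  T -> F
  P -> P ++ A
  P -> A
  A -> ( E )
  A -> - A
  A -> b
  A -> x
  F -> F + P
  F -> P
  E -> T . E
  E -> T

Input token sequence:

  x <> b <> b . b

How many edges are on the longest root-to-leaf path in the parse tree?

7

[E [T [F [P [A x]]] <> [T [F [P [A b]]] <> [T [F [P [A b]]]]]] . [E [T [F [P [A b]]]]]]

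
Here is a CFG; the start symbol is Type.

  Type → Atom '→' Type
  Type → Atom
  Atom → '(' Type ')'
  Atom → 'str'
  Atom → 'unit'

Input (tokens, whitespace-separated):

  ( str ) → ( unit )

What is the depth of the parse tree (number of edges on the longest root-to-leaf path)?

5

[Type [Atom ( [Type [Atom str]] )] → [Type [Atom ( [Type [Atom unit]] )]]]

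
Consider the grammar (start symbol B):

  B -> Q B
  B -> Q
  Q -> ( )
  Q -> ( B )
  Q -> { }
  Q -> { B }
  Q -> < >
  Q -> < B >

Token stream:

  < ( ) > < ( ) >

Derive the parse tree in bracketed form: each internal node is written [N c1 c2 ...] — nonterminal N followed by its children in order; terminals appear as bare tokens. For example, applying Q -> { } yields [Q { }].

B
Q B
< B > B
< Q > B
< ( ) > B
< ( ) > Q
< ( ) > < B >
< ( ) > < Q >
< ( ) > < ( ) >

[B [Q < [B [Q ( )]] >] [B [Q < [B [Q ( )]] >]]]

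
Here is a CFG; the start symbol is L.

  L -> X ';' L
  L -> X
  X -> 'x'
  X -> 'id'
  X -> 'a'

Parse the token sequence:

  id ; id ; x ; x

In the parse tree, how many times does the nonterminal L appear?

4

[L [X id] ; [L [X id] ; [L [X x] ; [L [X x]]]]]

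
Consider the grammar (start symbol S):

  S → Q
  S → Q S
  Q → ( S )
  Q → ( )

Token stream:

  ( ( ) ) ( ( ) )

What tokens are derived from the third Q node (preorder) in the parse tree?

[S [Q ( [S [Q ( )]] )] [S [Q ( [S [Q ( )]] )]]]

( ( ) )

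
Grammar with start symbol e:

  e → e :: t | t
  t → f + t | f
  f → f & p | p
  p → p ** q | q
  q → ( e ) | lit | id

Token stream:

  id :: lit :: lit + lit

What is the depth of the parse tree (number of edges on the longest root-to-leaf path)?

7

[e [e [e [t [f [p [q id]]]]] :: [t [f [p [q lit]]]]] :: [t [f [p [q lit]]] + [t [f [p [q lit]]]]]]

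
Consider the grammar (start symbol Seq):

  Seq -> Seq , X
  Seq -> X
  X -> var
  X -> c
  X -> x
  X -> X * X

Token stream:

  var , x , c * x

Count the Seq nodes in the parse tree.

[Seq [Seq [Seq [X var]] , [X x]] , [X [X c] * [X x]]]

3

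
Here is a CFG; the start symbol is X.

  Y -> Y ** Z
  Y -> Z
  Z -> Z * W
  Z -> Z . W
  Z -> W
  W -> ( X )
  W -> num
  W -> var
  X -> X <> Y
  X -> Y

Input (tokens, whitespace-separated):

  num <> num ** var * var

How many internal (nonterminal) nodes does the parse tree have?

[X [X [Y [Z [W num]]]] <> [Y [Y [Z [W num]]] ** [Z [Z [W var]] * [W var]]]]

13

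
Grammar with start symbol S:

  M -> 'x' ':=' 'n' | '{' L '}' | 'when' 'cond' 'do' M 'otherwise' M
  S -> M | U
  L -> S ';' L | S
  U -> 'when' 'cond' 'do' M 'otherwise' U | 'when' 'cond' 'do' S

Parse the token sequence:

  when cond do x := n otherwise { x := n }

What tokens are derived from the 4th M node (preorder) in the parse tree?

[S [M when cond do [M x := n] otherwise [M { [L [S [M x := n]]] }]]]

x := n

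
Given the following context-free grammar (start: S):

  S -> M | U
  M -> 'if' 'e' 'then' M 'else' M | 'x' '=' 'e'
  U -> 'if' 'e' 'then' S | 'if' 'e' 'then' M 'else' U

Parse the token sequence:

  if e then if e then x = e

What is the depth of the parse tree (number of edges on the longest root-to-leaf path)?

[S [U if e then [S [U if e then [S [M x = e]]]]]]

6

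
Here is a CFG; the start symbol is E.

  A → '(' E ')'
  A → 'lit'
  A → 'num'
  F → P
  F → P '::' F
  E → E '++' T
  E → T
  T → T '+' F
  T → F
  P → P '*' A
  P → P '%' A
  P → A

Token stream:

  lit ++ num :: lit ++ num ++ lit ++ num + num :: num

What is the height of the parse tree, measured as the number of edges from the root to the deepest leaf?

[E [E [E [E [E [T [F [P [A lit]]]]] ++ [T [F [P [A num]] :: [F [P [A lit]]]]]] ++ [T [F [P [A num]]]]] ++ [T [F [P [A lit]]]]] ++ [T [T [F [P [A num]]]] + [F [P [A num]] :: [F [P [A num]]]]]]

9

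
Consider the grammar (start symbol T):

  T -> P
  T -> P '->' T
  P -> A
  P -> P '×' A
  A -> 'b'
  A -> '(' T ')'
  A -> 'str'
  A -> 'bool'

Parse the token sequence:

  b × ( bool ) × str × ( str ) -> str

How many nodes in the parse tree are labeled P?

[T [P [P [P [P [A b]] × [A ( [T [P [A bool]]] )]] × [A str]] × [A ( [T [P [A str]]] )]] -> [T [P [A str]]]]

7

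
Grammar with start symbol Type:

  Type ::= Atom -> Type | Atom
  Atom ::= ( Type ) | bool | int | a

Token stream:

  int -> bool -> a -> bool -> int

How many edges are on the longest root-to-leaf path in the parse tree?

[Type [Atom int] -> [Type [Atom bool] -> [Type [Atom a] -> [Type [Atom bool] -> [Type [Atom int]]]]]]

6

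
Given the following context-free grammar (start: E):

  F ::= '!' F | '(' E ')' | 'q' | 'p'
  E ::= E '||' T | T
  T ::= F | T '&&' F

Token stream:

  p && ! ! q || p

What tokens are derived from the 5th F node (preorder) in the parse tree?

p

[E [E [T [T [F p]] && [F ! [F ! [F q]]]]] || [T [F p]]]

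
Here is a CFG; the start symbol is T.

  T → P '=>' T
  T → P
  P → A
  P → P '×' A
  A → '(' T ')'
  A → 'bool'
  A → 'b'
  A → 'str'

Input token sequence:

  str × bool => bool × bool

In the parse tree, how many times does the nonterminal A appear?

4

[T [P [P [A str]] × [A bool]] => [T [P [P [A bool]] × [A bool]]]]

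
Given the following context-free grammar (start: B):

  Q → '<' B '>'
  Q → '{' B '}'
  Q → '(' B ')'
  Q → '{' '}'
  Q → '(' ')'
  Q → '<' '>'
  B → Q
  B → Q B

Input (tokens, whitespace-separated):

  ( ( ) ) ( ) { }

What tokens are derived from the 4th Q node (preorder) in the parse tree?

[B [Q ( [B [Q ( )]] )] [B [Q ( )] [B [Q { }]]]]

{ }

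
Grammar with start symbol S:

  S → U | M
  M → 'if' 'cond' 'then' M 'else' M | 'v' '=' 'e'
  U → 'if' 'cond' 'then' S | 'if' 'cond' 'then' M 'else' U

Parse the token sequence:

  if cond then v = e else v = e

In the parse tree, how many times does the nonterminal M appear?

3

[S [M if cond then [M v = e] else [M v = e]]]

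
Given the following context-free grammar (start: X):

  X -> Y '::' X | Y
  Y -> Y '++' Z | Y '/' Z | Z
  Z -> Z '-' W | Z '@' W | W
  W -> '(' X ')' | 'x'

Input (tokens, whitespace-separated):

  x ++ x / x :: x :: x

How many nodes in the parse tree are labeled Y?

5

[X [Y [Y [Y [Z [W x]]] ++ [Z [W x]]] / [Z [W x]]] :: [X [Y [Z [W x]]] :: [X [Y [Z [W x]]]]]]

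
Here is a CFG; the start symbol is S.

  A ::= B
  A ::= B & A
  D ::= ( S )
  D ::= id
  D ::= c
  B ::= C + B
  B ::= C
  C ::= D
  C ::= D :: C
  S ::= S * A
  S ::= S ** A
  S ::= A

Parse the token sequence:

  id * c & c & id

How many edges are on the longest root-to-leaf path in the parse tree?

7

[S [S [A [B [C [D id]]]]] * [A [B [C [D c]]] & [A [B [C [D c]]] & [A [B [C [D id]]]]]]]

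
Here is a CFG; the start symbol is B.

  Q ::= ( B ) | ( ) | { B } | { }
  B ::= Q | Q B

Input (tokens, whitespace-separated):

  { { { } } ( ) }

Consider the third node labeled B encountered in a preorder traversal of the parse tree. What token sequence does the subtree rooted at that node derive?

{ }

[B [Q { [B [Q { [B [Q { }]] }] [B [Q ( )]]] }]]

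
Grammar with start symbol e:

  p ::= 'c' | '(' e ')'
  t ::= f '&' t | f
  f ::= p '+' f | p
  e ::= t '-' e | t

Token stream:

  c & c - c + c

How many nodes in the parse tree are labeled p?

4

[e [t [f [p c]] & [t [f [p c]]]] - [e [t [f [p c] + [f [p c]]]]]]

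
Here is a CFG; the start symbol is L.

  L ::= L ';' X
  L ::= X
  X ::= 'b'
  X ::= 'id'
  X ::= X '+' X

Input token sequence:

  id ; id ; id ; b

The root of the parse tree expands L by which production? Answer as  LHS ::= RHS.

[L [L [L [L [X id]] ; [X id]] ; [X id]] ; [X b]]

L ::= L ';' X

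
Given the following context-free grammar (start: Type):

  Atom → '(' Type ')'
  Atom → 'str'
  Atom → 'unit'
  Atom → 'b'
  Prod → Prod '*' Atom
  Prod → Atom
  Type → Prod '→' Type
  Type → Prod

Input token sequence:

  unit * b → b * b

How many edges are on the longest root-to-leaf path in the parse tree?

5

[Type [Prod [Prod [Atom unit]] * [Atom b]] → [Type [Prod [Prod [Atom b]] * [Atom b]]]]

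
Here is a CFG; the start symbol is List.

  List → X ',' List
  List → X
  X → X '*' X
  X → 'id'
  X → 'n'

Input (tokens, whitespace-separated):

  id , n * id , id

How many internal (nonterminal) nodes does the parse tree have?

8

[List [X id] , [List [X [X n] * [X id]] , [List [X id]]]]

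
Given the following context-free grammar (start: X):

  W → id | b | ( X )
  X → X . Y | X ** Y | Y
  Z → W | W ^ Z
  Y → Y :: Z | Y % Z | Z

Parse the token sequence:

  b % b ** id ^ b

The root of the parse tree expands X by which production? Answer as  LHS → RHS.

[X [X [Y [Y [Z [W b]]] % [Z [W b]]]] ** [Y [Z [W id] ^ [Z [W b]]]]]

X → X ** Y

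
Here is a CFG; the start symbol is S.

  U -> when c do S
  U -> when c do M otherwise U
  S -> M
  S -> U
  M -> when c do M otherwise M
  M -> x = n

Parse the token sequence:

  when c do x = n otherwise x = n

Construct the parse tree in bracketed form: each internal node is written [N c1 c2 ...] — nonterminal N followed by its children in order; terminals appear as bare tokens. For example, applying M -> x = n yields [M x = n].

S
M
when c do M otherwise M
when c do x = n otherwise M
when c do x = n otherwise x = n

[S [M when c do [M x = n] otherwise [M x = n]]]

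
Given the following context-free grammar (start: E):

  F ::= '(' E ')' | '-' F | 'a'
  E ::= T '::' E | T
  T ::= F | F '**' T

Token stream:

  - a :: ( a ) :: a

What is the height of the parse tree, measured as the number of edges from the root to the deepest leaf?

7

[E [T [F - [F a]]] :: [E [T [F ( [E [T [F a]]] )]] :: [E [T [F a]]]]]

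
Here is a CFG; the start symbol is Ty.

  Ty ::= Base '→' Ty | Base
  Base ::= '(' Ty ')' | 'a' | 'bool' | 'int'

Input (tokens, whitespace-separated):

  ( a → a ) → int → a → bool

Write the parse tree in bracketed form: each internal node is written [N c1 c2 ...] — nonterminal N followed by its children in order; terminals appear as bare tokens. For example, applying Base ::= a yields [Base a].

Ty
Base → Ty
( Ty ) → Ty
( Base → Ty ) → Ty
( a → Ty ) → Ty
( a → Base ) → Ty
( a → a ) → Ty
( a → a ) → Base → Ty
( a → a ) → int → Ty
( a → a ) → int → Base → Ty
( a → a ) → int → a → Ty
( a → a ) → int → a → Base
( a → a ) → int → a → bool

[Ty [Base ( [Ty [Base a] → [Ty [Base a]]] )] → [Ty [Base int] → [Ty [Base a] → [Ty [Base bool]]]]]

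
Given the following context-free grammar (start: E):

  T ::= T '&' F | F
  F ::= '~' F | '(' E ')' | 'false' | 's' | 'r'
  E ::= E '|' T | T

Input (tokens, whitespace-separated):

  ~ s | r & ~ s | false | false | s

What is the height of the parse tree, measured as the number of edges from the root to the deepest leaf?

[E [E [E [E [E [T [F ~ [F s]]]] | [T [T [F r]] & [F ~ [F s]]]] | [T [F false]]] | [T [F false]]] | [T [F s]]]

8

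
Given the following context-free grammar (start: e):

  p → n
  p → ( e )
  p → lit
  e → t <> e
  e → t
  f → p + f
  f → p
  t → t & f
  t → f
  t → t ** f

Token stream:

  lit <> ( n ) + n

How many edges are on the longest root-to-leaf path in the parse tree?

9

[e [t [f [p lit]]] <> [e [t [f [p ( [e [t [f [p n]]]] )] + [f [p n]]]]]]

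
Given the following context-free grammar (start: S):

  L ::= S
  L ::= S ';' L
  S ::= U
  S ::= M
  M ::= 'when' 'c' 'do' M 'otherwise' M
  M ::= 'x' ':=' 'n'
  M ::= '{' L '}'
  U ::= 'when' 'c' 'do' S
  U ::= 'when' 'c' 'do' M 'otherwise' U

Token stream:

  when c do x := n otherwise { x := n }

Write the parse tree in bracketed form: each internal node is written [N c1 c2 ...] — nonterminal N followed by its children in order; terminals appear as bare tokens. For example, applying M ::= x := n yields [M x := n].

[S [M when c do [M x := n] otherwise [M { [L [S [M x := n]]] }]]]

S
M
when c do M otherwise M
when c do x := n otherwise M
when c do x := n otherwise { L }
when c do x := n otherwise { S }
when c do x := n otherwise { M }
when c do x := n otherwise { x := n }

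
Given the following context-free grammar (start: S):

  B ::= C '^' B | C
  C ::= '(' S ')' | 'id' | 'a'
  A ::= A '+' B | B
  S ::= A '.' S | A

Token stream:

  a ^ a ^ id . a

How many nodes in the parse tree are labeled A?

[S [A [B [C a] ^ [B [C a] ^ [B [C id]]]]] . [S [A [B [C a]]]]]

2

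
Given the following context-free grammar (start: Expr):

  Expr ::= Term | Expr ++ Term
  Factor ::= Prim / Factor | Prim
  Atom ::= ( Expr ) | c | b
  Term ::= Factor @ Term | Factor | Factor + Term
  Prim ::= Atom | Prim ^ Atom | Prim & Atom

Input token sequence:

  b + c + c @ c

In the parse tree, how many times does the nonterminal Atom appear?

[Expr [Term [Factor [Prim [Atom b]]] + [Term [Factor [Prim [Atom c]]] + [Term [Factor [Prim [Atom c]]] @ [Term [Factor [Prim [Atom c]]]]]]]]

4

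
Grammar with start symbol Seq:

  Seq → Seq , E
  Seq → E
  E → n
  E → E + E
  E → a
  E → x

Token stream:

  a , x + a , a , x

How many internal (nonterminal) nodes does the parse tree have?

10

[Seq [Seq [Seq [Seq [E a]] , [E [E x] + [E a]]] , [E a]] , [E x]]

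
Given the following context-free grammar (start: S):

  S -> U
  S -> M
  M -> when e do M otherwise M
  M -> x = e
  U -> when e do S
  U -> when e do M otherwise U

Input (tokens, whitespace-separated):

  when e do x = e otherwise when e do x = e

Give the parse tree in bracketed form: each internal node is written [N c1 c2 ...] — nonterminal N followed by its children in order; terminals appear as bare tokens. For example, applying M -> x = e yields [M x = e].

S
U
when e do M otherwise U
when e do x = e otherwise U
when e do x = e otherwise when e do S
when e do x = e otherwise when e do M
when e do x = e otherwise when e do x = e

[S [U when e do [M x = e] otherwise [U when e do [S [M x = e]]]]]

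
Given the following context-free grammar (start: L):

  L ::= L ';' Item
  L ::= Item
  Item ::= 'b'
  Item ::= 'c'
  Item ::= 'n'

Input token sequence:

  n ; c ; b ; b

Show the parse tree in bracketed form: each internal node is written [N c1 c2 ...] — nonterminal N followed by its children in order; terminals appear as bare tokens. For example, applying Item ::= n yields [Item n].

L
L ; Item
L ; Item ; Item
L ; Item ; Item ; Item
Item ; Item ; Item ; Item
n ; Item ; Item ; Item
n ; c ; Item ; Item
n ; c ; b ; Item
n ; c ; b ; b

[L [L [L [L [Item n]] ; [Item c]] ; [Item b]] ; [Item b]]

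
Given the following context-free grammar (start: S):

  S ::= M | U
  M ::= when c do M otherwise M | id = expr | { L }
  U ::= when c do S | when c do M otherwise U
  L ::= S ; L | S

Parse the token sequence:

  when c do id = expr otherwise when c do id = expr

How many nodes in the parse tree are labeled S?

[S [U when c do [M id = expr] otherwise [U when c do [S [M id = expr]]]]]

2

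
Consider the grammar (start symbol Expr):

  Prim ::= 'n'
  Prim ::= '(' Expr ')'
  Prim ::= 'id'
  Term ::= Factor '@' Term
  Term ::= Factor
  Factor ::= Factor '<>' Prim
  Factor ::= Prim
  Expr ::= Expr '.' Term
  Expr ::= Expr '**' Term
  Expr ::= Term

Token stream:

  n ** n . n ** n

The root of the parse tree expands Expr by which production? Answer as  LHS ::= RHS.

[Expr [Expr [Expr [Expr [Term [Factor [Prim n]]]] ** [Term [Factor [Prim n]]]] . [Term [Factor [Prim n]]]] ** [Term [Factor [Prim n]]]]

Expr ::= Expr '**' Term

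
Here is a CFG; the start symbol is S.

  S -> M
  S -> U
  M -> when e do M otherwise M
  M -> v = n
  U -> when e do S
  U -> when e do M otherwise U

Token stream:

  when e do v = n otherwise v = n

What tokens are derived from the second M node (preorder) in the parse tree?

[S [M when e do [M v = n] otherwise [M v = n]]]

v = n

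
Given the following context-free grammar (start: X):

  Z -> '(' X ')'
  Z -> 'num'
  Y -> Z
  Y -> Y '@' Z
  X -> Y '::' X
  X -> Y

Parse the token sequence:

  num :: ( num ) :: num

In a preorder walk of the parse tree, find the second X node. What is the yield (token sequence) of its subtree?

( num ) :: num

[X [Y [Z num]] :: [X [Y [Z ( [X [Y [Z num]]] )]] :: [X [Y [Z num]]]]]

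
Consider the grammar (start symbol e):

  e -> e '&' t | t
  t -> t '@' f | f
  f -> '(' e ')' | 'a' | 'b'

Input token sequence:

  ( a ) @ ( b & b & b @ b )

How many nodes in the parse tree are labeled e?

[e [t [t [f ( [e [t [f a]]] )]] @ [f ( [e [e [e [t [f b]]] & [t [f b]]] & [t [t [f b]] @ [f b]]] )]]]

5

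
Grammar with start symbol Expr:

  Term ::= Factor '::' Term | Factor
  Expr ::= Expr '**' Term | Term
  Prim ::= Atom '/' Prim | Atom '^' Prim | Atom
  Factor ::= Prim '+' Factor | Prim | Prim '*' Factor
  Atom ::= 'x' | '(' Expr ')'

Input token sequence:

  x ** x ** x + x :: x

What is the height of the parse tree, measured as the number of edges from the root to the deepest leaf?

[Expr [Expr [Expr [Term [Factor [Prim [Atom x]]]]] ** [Term [Factor [Prim [Atom x]]]]] ** [Term [Factor [Prim [Atom x]] + [Factor [Prim [Atom x]]]] :: [Term [Factor [Prim [Atom x]]]]]]

7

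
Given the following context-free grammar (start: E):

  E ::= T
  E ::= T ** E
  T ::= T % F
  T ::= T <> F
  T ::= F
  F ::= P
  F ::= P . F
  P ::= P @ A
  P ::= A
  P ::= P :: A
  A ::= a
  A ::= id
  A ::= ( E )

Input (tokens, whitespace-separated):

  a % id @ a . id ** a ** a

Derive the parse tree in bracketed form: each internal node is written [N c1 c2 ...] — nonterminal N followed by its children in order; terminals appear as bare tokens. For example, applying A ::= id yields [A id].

[E [T [T [F [P [A a]]]] % [F [P [P [A id]] @ [A a]] . [F [P [A id]]]]] ** [E [T [F [P [A a]]]] ** [E [T [F [P [A a]]]]]]]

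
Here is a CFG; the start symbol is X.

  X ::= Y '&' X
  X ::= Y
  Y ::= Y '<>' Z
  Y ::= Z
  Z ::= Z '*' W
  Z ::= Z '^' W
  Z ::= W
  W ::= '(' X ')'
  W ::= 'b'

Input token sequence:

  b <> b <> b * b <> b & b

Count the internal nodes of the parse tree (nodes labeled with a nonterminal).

19

[X [Y [Y [Y [Y [Z [W b]]] <> [Z [W b]]] <> [Z [Z [W b]] * [W b]]] <> [Z [W b]]] & [X [Y [Z [W b]]]]]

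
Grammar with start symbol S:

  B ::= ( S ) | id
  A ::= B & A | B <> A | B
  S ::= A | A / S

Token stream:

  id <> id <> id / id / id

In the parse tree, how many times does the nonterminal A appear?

5

[S [A [B id] <> [A [B id] <> [A [B id]]]] / [S [A [B id]] / [S [A [B id]]]]]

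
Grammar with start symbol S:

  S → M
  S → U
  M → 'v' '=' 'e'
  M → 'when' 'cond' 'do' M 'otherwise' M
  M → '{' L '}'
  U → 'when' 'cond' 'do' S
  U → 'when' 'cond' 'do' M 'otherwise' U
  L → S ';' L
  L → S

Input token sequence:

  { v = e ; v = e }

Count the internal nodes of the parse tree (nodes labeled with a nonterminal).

8

[S [M { [L [S [M v = e]] ; [L [S [M v = e]]]] }]]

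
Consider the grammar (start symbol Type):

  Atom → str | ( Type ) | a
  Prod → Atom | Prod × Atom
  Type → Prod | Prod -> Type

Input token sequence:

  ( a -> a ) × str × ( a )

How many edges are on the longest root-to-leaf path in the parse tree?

9

[Type [Prod [Prod [Prod [Atom ( [Type [Prod [Atom a]] -> [Type [Prod [Atom a]]]] )]] × [Atom str]] × [Atom ( [Type [Prod [Atom a]]] )]]]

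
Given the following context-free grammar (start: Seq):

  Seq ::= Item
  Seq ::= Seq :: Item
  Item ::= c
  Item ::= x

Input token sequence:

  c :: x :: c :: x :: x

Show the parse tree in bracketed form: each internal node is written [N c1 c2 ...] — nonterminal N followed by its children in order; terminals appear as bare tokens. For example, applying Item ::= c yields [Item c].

[Seq [Seq [Seq [Seq [Seq [Item c]] :: [Item x]] :: [Item c]] :: [Item x]] :: [Item x]]

Seq
Seq :: Item
Seq :: Item :: Item
Seq :: Item :: Item :: Item
Seq :: Item :: Item :: Item :: Item
Item :: Item :: Item :: Item :: Item
c :: Item :: Item :: Item :: Item
c :: x :: Item :: Item :: Item
c :: x :: c :: Item :: Item
c :: x :: c :: x :: Item
c :: x :: c :: x :: x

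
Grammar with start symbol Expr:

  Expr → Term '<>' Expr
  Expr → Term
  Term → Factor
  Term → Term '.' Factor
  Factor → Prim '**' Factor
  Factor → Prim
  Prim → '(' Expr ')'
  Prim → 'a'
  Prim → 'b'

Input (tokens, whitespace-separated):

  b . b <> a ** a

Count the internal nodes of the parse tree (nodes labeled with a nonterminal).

[Expr [Term [Term [Factor [Prim b]]] . [Factor [Prim b]]] <> [Expr [Term [Factor [Prim a] ** [Factor [Prim a]]]]]]

13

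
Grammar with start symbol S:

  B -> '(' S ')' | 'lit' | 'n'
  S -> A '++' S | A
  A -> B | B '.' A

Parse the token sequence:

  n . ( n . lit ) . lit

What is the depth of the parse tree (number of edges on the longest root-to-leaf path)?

[S [A [B n] . [A [B ( [S [A [B n] . [A [B lit]]]] )] . [A [B lit]]]]]

8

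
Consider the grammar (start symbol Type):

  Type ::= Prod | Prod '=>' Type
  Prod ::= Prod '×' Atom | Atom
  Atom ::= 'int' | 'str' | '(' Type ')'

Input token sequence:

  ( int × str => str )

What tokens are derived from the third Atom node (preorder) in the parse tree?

[Type [Prod [Atom ( [Type [Prod [Prod [Atom int]] × [Atom str]] => [Type [Prod [Atom str]]]] )]]]

str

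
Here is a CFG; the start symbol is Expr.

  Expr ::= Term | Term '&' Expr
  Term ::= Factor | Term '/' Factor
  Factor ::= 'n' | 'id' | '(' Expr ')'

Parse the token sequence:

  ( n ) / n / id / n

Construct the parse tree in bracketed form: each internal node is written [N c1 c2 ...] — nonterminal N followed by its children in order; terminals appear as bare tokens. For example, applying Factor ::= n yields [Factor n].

[Expr [Term [Term [Term [Term [Factor ( [Expr [Term [Factor n]]] )]] / [Factor n]] / [Factor id]] / [Factor n]]]

Expr
Term
Term / Factor
Term / Factor / Factor
Term / Factor / Factor / Factor
Factor / Factor / Factor / Factor
( Expr ) / Factor / Factor / Factor
( Term ) / Factor / Factor / Factor
( Factor ) / Factor / Factor / Factor
( n ) / Factor / Factor / Factor
( n ) / n / Factor / Factor
( n ) / n / id / Factor
( n ) / n / id / n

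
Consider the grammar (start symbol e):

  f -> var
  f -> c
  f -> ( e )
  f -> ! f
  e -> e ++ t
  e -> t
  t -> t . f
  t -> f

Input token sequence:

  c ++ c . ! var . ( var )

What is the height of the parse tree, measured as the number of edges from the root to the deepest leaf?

6

[e [e [t [f c]]] ++ [t [t [t [f c]] . [f ! [f var]]] . [f ( [e [t [f var]]] )]]]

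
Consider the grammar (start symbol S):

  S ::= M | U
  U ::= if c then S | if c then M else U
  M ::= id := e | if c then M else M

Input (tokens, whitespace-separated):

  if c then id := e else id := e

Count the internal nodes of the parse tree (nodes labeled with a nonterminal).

[S [M if c then [M id := e] else [M id := e]]]

4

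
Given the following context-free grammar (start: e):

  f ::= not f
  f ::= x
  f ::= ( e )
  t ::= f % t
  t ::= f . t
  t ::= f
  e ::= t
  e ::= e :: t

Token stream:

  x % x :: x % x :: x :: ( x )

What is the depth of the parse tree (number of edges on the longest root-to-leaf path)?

[e [e [e [e [t [f x] % [t [f x]]]] :: [t [f x] % [t [f x]]]] :: [t [f x]]] :: [t [f ( [e [t [f x]]] )]]]

7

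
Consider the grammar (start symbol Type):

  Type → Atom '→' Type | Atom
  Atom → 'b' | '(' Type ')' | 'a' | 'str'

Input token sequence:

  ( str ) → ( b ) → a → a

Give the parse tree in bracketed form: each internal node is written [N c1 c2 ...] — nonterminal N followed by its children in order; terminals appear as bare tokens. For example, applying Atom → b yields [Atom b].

Type
Atom → Type
( Type ) → Type
( Atom ) → Type
( str ) → Type
( str ) → Atom → Type
( str ) → ( Type ) → Type
( str ) → ( Atom ) → Type
( str ) → ( b ) → Type
( str ) → ( b ) → Atom → Type
( str ) → ( b ) → a → Type
( str ) → ( b ) → a → Atom
( str ) → ( b ) → a → a

[Type [Atom ( [Type [Atom str]] )] → [Type [Atom ( [Type [Atom b]] )] → [Type [Atom a] → [Type [Atom a]]]]]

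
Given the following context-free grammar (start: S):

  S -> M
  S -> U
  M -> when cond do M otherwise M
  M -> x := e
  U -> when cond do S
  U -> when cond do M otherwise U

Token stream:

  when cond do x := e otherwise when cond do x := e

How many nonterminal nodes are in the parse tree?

[S [U when cond do [M x := e] otherwise [U when cond do [S [M x := e]]]]]

6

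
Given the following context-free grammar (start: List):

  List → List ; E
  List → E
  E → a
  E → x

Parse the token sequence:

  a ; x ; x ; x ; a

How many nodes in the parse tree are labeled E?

5

[List [List [List [List [List [E a]] ; [E x]] ; [E x]] ; [E x]] ; [E a]]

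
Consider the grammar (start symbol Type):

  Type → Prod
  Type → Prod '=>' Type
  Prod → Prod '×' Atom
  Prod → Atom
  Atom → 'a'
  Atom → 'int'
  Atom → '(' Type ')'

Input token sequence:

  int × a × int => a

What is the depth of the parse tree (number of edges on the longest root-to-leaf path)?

5

[Type [Prod [Prod [Prod [Atom int]] × [Atom a]] × [Atom int]] => [Type [Prod [Atom a]]]]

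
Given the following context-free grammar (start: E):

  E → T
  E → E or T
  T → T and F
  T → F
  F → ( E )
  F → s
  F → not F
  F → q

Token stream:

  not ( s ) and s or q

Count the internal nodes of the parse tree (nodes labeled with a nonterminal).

12

[E [E [T [T [F not [F ( [E [T [F s]]] )]]] and [F s]]] or [T [F q]]]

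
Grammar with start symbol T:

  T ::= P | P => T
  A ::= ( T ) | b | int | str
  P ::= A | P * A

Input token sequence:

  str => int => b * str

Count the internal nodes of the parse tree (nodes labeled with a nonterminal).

[T [P [A str]] => [T [P [A int]] => [T [P [P [A b]] * [A str]]]]]

11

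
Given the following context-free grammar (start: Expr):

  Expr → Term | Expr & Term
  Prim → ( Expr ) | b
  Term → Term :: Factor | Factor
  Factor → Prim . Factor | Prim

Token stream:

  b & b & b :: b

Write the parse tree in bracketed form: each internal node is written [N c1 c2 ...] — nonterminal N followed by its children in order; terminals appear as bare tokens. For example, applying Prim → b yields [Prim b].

Expr
Expr & Term
Expr & Term & Term
Term & Term & Term
Factor & Term & Term
Prim & Term & Term
b & Term & Term
b & Factor & Term
b & Prim & Term
b & b & Term
b & b & Term :: Factor
b & b & Factor :: Factor
b & b & Prim :: Factor
b & b & b :: Factor
b & b & b :: Prim
b & b & b :: b

[Expr [Expr [Expr [Term [Factor [Prim b]]]] & [Term [Factor [Prim b]]]] & [Term [Term [Factor [Prim b]]] :: [Factor [Prim b]]]]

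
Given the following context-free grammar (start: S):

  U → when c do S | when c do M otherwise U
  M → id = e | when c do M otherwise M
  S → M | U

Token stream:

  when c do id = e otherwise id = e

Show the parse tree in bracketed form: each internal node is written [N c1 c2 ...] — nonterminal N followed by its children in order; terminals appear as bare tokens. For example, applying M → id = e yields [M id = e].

[S [M when c do [M id = e] otherwise [M id = e]]]

S
M
when c do M otherwise M
when c do id = e otherwise M
when c do id = e otherwise id = e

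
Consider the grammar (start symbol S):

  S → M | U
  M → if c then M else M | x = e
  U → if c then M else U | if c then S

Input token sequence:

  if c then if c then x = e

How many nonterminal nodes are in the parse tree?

6

[S [U if c then [S [U if c then [S [M x = e]]]]]]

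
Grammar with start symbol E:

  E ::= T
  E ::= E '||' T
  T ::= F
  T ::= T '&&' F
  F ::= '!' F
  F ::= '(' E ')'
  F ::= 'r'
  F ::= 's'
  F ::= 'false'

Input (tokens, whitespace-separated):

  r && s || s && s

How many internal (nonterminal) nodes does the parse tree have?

[E [E [T [T [F r]] && [F s]]] || [T [T [F s]] && [F s]]]

10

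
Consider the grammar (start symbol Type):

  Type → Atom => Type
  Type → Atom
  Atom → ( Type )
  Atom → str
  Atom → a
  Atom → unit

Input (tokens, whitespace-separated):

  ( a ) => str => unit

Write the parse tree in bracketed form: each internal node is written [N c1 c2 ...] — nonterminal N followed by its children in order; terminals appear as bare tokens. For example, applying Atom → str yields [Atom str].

[Type [Atom ( [Type [Atom a]] )] => [Type [Atom str] => [Type [Atom unit]]]]

Type
Atom => Type
( Type ) => Type
( Atom ) => Type
( a ) => Type
( a ) => Atom => Type
( a ) => str => Type
( a ) => str => Atom
( a ) => str => unit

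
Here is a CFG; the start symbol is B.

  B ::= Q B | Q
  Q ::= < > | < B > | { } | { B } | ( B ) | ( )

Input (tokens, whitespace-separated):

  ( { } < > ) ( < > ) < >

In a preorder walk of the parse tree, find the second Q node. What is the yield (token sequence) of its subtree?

{ }

[B [Q ( [B [Q { }] [B [Q < >]]] )] [B [Q ( [B [Q < >]] )] [B [Q < >]]]]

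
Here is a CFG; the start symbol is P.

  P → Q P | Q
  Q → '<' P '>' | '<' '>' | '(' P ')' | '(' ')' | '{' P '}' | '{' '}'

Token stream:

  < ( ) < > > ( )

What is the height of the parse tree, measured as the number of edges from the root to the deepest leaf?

[P [Q < [P [Q ( )] [P [Q < >]]] >] [P [Q ( )]]]

5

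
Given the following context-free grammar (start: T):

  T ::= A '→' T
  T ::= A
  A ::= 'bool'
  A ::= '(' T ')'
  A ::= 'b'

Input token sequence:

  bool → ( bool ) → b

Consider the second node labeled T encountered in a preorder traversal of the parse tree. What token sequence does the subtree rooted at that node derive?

[T [A bool] → [T [A ( [T [A bool]] )] → [T [A b]]]]

( bool ) → b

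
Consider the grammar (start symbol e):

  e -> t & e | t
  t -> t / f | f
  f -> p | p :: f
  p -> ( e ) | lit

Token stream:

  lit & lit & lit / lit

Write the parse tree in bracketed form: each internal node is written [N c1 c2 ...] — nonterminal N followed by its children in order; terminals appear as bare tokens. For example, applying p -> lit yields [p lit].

e
t & e
f & e
p & e
lit & e
lit & t & e
lit & f & e
lit & p & e
lit & lit & e
lit & lit & t
lit & lit & t / f
lit & lit & f / f
lit & lit & p / f
lit & lit & lit / f
lit & lit & lit / p
lit & lit & lit / lit

[e [t [f [p lit]]] & [e [t [f [p lit]]] & [e [t [t [f [p lit]]] / [f [p lit]]]]]]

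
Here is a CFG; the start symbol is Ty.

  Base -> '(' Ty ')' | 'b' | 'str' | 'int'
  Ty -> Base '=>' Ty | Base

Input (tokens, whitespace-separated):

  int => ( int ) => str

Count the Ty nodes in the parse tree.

[Ty [Base int] => [Ty [Base ( [Ty [Base int]] )] => [Ty [Base str]]]]

4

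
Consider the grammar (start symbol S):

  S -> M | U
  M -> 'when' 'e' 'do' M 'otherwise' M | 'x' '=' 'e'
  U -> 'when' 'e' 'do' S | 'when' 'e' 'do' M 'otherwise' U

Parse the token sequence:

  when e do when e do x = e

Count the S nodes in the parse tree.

3

[S [U when e do [S [U when e do [S [M x = e]]]]]]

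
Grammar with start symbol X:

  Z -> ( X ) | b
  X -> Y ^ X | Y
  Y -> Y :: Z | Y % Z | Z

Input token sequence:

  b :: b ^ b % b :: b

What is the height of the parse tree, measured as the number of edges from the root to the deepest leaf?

[X [Y [Y [Z b]] :: [Z b]] ^ [X [Y [Y [Y [Z b]] % [Z b]] :: [Z b]]]]

6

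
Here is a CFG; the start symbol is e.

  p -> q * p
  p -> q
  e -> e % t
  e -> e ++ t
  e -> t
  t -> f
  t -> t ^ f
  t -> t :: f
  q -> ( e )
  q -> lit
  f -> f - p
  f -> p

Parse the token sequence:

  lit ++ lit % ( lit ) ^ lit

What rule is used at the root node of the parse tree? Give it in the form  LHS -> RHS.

e -> e % t

[e [e [e [t [f [p [q lit]]]]] ++ [t [f [p [q lit]]]]] % [t [t [f [p [q ( [e [t [f [p [q lit]]]]] )]]]] ^ [f [p [q lit]]]]]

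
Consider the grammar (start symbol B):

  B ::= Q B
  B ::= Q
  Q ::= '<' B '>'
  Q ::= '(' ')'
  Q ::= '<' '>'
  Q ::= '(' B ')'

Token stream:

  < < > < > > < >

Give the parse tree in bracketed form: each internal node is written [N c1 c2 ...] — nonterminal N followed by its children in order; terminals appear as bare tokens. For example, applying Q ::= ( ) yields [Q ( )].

[B [Q < [B [Q < >] [B [Q < >]]] >] [B [Q < >]]]

B
Q B
< B > B
< Q B > B
< < > B > B
< < > Q > B
< < > < > > B
< < > < > > Q
< < > < > > < >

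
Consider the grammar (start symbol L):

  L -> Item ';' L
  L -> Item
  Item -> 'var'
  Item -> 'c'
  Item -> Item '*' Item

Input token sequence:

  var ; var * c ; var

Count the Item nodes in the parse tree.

[L [Item var] ; [L [Item [Item var] * [Item c]] ; [L [Item var]]]]

5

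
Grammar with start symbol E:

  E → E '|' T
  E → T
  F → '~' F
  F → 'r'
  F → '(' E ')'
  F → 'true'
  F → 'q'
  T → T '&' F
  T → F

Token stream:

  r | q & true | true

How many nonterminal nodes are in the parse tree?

[E [E [E [T [F r]]] | [T [T [F q]] & [F true]]] | [T [F true]]]

11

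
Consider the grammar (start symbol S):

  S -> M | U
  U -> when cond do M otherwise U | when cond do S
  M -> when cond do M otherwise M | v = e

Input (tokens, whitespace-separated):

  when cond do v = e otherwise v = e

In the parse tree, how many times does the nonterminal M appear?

3

[S [M when cond do [M v = e] otherwise [M v = e]]]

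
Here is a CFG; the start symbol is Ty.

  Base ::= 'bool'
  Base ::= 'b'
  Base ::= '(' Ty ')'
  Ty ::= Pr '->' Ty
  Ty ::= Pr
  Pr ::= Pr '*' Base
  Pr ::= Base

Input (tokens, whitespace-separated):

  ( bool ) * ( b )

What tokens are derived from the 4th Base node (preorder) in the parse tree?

[Ty [Pr [Pr [Base ( [Ty [Pr [Base bool]]] )]] * [Base ( [Ty [Pr [Base b]]] )]]]

b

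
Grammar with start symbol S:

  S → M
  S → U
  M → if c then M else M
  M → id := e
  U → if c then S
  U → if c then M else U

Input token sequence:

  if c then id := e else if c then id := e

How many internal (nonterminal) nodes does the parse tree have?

6

[S [U if c then [M id := e] else [U if c then [S [M id := e]]]]]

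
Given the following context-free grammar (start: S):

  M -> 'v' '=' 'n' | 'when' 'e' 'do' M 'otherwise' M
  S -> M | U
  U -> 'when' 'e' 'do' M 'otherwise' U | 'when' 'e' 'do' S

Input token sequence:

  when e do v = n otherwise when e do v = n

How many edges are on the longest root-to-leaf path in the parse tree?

5

[S [U when e do [M v = n] otherwise [U when e do [S [M v = n]]]]]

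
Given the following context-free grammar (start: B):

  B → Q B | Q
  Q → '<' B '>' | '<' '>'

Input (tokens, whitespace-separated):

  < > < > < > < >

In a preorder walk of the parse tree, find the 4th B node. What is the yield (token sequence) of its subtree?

[B [Q < >] [B [Q < >] [B [Q < >] [B [Q < >]]]]]

< >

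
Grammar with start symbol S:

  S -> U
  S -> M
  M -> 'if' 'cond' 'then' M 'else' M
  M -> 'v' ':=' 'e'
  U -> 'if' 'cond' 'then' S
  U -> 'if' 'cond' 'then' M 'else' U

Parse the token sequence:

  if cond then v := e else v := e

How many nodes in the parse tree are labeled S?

[S [M if cond then [M v := e] else [M v := e]]]

1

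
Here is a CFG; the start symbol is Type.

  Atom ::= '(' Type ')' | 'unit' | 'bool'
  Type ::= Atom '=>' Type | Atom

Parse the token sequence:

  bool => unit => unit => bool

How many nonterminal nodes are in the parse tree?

[Type [Atom bool] => [Type [Atom unit] => [Type [Atom unit] => [Type [Atom bool]]]]]

8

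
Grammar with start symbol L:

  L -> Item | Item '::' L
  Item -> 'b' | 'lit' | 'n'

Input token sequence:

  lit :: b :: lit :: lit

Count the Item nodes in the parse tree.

[L [Item lit] :: [L [Item b] :: [L [Item lit] :: [L [Item lit]]]]]

4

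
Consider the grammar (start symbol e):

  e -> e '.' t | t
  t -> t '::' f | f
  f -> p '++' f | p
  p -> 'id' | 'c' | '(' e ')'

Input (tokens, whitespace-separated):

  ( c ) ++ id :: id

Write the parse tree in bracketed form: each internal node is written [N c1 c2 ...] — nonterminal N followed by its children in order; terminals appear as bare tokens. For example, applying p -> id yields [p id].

[e [t [t [f [p ( [e [t [f [p c]]]] )] ++ [f [p id]]]] :: [f [p id]]]]

e
t
t :: f
f :: f
p ++ f :: f
( e ) ++ f :: f
( t ) ++ f :: f
( f ) ++ f :: f
( p ) ++ f :: f
( c ) ++ f :: f
( c ) ++ p :: f
( c ) ++ id :: f
( c ) ++ id :: p
( c ) ++ id :: id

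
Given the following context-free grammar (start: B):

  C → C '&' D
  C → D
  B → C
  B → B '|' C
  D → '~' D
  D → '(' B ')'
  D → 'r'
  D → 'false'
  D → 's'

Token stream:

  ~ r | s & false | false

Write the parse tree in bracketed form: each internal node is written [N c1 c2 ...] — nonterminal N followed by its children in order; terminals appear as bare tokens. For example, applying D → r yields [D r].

[B [B [B [C [D ~ [D r]]]] | [C [C [D s]] & [D false]]] | [C [D false]]]

B
B | C
B | C | C
C | C | C
D | C | C
~ D | C | C
~ r | C | C
~ r | C & D | C
~ r | D & D | C
~ r | s & D | C
~ r | s & false | C
~ r | s & false | D
~ r | s & false | false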